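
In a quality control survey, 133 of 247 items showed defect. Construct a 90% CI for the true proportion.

p̂ = 0.538. CI = p̂ ± z*√(p̂(1-p̂)/n) = (0.486, 0.591)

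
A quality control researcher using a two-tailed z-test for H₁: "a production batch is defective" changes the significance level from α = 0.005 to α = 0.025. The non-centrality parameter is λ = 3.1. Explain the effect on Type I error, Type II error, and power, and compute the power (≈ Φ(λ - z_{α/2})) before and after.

Increasing α from 0.005 to 0.025:
• Type I error rate increases (α is the Type I rate by definition).
• Critical value moves from z_{α/2} = 2.807 to 2.241, so power = Φ(λ - z_{α/2}) goes from Φ(3.1 - 2.807) = 0.615 to Φ(3.1 - 2.241) = 0.805.
• Type II error rate β = 1 - power therefore decreases (0.385 → 0.195).
Appropriate when false negatives are costly — here, shipping a defective batch — faulty products reach customers.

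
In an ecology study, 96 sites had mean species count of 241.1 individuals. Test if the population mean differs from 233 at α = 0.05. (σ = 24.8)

z = (x̄ - μ₀)/(σ/√n) = (241.1 - 233)/(24.8/√96) = 3.2. Critical value: ±1.96. Since |3.2| > 1.96, Reject H₀.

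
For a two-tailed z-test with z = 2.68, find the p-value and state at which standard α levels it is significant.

p = 2·P(Z > |2.68|) = 2·(1 - Φ(2.68)) ≈ 0.0074. Significant at α = 0.1; Significant at α = 0.05; Significant at α = 0.01.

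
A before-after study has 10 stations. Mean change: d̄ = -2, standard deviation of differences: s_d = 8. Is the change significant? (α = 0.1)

t = d̄/(s_d/√n) = -2/(8/√10) = -0.791. df = 9, critical t = ±1.833. Fail to reject H₀.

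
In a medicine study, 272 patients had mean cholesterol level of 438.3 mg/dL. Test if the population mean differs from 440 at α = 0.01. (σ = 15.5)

z = (x̄ - μ₀)/(σ/√n) = (438.3 - 440)/(15.5/√272) = -1.809. Critical value: ±2.576. Since |-1.809| ≤ 2.576, Fail to reject H₀.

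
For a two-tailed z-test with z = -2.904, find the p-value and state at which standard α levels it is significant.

p = 2·P(Z > |-2.904|) = 2·(1 - Φ(2.904)) ≈ 0.0037. Significant at α = 0.1; Significant at α = 0.05; Significant at α = 0.01.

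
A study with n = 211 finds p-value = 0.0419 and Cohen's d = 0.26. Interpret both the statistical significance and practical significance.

Statistically significant (p = 0.0419 < 0.05). Cohen's d = 0.26 indicates a small effect size. Both statistical and practical significance should be considered.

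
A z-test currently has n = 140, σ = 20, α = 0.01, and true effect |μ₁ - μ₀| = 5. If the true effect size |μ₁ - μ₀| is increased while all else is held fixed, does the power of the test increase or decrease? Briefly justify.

Power increases: a larger true effect increases the non-centrality λ = |μ₁ - μ₀|/(σ/√n).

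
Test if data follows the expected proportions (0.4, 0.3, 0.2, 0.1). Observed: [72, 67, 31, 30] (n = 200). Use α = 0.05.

Expected: [80.0, 60.0, 40.0, 20.0]. χ² = 8.642. df = 3, critical = 7.815. Reject H₀.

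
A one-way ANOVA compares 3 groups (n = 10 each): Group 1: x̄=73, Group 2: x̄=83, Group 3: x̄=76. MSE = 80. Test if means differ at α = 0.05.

Grand mean = 77.33. SS_between = 526.67, MS_between = 263.33. F = 3.292, F_crit ≈ 3.354. Fail to reject H₀.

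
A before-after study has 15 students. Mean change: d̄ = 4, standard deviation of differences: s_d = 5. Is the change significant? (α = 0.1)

t = d̄/(s_d/√n) = 4/(5/√15) = 3.098. df = 14, critical t = ±1.761. Reject H₀.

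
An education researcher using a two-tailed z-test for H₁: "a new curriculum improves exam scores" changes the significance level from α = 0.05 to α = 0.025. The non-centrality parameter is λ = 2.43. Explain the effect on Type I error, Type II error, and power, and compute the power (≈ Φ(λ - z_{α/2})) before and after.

Decreasing α from 0.05 to 0.025:
• Type I error rate decreases (α is the Type I rate by definition).
• Critical value moves from z_{α/2} = 1.96 to 2.241, so power = Φ(λ - z_{α/2}) goes from Φ(2.43 - 1.96) = 0.681 to Φ(2.43 - 2.241) = 0.575.
• Type II error rate β = 1 - power therefore increases (0.319 → 0.425).
Appropriate when false positives are costly — here, adopting a curriculum that gives no real benefit — disruption for nothing.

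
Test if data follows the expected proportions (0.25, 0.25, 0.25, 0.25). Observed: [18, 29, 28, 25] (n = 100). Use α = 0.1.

Expected: [25.0, 25.0, 25.0, 25.0]. χ² = 2.96. df = 3, critical = 6.251. Fail to reject H₀.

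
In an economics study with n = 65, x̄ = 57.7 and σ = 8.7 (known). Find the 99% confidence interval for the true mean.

CI = x̄ ± z*(σ/√n) = 57.7 ± 2.576(8.7/√65) = 57.7 ± 2.78 = (54.92, 60.48)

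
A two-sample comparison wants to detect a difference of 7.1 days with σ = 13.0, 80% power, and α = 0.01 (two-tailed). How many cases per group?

n per group = 2(z_α/2 + z_β)²σ²/d² = 2×(2.576 + 0.84)²×13.0²/7.1² = 78.2 → n = 79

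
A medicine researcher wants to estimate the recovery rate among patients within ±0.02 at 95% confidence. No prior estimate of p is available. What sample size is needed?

Conservative approach: use p = 0.5 (maximizes p(1-p) = 0.25). n = z²(0.25)/E² = 1.96²×0.25/0.02² = 2401.0 → n = 2401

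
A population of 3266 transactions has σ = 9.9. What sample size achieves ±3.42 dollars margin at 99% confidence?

Without FPC: n₀ = (2.576×9.9/3.42)² = 55.604. With FPC: n = n₀N/(n₀+N-1) = 54.7 → n = 55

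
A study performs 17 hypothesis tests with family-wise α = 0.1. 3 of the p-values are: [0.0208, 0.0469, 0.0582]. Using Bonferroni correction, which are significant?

Bonferroni α = 0.1/17 = 0.00588. None of the given p-values are significant.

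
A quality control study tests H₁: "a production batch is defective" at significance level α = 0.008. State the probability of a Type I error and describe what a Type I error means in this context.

P(Type I error) = α = 0.008. A Type I error is rejecting H₀ when H₀ is actually true (false positive) — here, concluding that a production batch is defective when in fact this is not the case. Consequence: scrapping a good batch — wasted material and cost for no reason.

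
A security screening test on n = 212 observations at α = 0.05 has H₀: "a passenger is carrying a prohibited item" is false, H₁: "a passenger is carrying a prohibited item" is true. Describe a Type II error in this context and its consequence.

Type II error: failing to reject H₀ when it is false — concluding that a passenger is carrying a prohibited item is not supported when in fact it is. Consequence: letting a prohibited item through — security breach.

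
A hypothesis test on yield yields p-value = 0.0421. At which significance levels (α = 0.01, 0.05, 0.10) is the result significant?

p = 0.0421. Significant at: α = 0.05, 0.1.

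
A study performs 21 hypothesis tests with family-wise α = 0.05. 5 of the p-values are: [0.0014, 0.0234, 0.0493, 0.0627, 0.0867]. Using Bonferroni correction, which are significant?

Bonferroni α = 0.05/21 = 0.00238. Significant p-values: [0.0014]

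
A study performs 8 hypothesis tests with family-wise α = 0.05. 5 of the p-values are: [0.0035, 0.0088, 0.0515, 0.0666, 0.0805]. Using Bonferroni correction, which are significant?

Bonferroni α = 0.05/8 = 0.00625. Significant p-values: [0.0035]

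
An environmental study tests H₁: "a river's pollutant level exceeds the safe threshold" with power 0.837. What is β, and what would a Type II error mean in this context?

β = 1 - power = 1 - 0.837 = 0.163. A Type II error is failing to reject H₀ when H₀ is false (false negative) — here, failing to conclude that a river's pollutant level exceeds the safe threshold when in fact it is true. Consequence: allowing unsafe pollution to continue.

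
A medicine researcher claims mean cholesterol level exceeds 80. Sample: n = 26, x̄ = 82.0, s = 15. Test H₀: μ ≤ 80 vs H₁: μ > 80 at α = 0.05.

t = (82.0 - 80)/(15/√26) = 0.68, df = 25. Critical t = 1.708. Fail to reject H₀.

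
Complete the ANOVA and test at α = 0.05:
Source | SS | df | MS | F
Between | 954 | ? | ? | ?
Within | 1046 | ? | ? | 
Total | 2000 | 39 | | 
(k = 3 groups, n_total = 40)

df_between = 2, df_within = 37. MS_between = 477.0, MS_within = 28.27. F = 16.873, F_crit ≈ 3.252. Reject H₀.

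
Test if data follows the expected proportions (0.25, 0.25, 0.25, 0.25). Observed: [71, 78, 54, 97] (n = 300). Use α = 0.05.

Expected: [75.0, 75.0, 75.0, 75.0]. χ² = 12.667. df = 3, critical = 7.815. Reject H₀.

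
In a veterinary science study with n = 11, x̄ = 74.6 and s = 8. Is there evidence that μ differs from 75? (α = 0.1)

t = (x̄ - μ₀)/(s/√n) = (74.6 - 75)/(8/√11) = -0.166. df = 10, critical t = ±1.812. Fail to reject H₀.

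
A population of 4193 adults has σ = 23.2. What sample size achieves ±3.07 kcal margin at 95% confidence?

Without FPC: n₀ = (1.96×23.2/3.07)² = 219.387. With FPC: n = n₀N/(n₀+N-1) = 208.5 → n = 209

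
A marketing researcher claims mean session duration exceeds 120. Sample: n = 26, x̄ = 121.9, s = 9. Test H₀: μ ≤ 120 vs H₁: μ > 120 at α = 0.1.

t = (121.9 - 120)/(9/√26) = 1.076, df = 25. Critical t = 1.316. Fail to reject H₀.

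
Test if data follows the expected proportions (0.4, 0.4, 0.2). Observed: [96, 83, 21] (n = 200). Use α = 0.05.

Expected: [80.0, 80.0, 40.0]. χ² = 12.338. df = 2, critical = 5.991. Reject H₀.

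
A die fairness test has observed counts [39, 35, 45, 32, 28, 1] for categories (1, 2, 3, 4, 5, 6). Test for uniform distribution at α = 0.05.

Expected = 30 each. χ² = Σ(O-E)²/E = 39.333. df = 5, critical value = 11.07. Reject H₀.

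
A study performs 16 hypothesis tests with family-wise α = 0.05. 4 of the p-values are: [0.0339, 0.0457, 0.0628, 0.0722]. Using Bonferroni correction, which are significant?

Bonferroni α = 0.05/16 = 0.00313. None of the given p-values are significant.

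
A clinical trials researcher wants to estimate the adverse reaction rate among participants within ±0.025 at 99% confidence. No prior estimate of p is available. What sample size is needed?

Conservative approach: use p = 0.5 (maximizes p(1-p) = 0.25). n = z²(0.25)/E² = 2.576²×0.25/0.025² = 2654.3 → n = 2655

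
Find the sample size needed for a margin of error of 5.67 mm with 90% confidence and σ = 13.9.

n = (z*σ/E)² = (1.645×13.9/5.67)² = 16.3 → n = 17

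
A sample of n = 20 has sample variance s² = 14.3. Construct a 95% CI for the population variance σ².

df = 19. χ²_{0.025} = 32.852, χ²_{0.975} = 8.907. CI for σ² = ((n-1)s²/χ²_{α/2}, (n-1)s²/χ²_{1-α/2}) = (19·14.3/32.852, 19·14.3/8.907) = (8.27, 30.5)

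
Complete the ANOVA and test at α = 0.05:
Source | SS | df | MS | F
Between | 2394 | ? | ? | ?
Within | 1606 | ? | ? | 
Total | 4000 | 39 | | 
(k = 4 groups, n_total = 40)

df_between = 3, df_within = 36. MS_between = 798.0, MS_within = 44.61. F = 17.888, F_crit ≈ 2.866. Reject H₀.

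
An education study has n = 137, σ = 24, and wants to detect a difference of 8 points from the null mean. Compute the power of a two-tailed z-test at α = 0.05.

SE = σ/√n = 24/√137 = 2.05. Non-centrality λ = d/SE = 8/2.05 = 3.902. Power ≈ Φ(λ - z_{α/2}) = Φ(3.902 - 1.96) = Φ(1.942) = 0.974.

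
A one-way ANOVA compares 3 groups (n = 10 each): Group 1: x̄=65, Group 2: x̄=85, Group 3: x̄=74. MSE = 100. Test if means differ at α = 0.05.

Grand mean = 74.67. SS_between = 2006.67, MS_between = 1003.33. F = 10.033, F_crit ≈ 3.354. Reject H₀.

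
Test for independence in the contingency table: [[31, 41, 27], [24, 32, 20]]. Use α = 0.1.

χ² = 0.021. df = 2, critical = 4.605. Fail to reject H₀. No evidence of dependence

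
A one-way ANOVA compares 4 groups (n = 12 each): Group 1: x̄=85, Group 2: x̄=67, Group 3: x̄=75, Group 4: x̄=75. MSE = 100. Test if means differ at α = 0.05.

Grand mean = 75.5. SS_between = 1956.0, MS_between = 652.0. F = 6.52, F_crit ≈ 2.816. Reject H₀.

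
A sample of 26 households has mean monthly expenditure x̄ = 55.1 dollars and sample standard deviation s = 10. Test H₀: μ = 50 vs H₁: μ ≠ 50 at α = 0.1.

t = (x̄ - μ₀)/(s/√n) = (55.1 - 50)/(10/√26) = 2.6. df = 25, critical t = ±1.708. Reject H₀.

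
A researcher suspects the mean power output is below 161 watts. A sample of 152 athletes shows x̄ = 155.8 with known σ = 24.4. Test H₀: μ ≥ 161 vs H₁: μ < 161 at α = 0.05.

z = -2.627. Critical value: -1.645. Reject H₀.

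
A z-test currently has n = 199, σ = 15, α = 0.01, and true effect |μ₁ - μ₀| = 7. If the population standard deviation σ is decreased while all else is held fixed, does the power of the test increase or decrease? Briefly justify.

Power increases: a smaller σ shrinks the standard error σ/√n, moving the sampling distribution under H₁ further from the critical value.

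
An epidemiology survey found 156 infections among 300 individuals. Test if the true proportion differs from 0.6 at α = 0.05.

p̂ = 0.52, p₀ = 0.6. z = (p̂ - p₀)/√(p₀(1-p₀)/n) = -2.828. Critical: ±1.96. Reject H₀.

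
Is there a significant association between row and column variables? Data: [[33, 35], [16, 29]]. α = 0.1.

χ² = 1.856. df = 1, critical = 2.706. Fail to reject H₀. No evidence of dependence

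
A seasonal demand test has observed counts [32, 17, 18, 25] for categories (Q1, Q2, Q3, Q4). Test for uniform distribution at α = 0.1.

Expected = 23 each. χ² = Σ(O-E)²/E = 6.348. df = 3, critical value = 6.251. Reject H₀.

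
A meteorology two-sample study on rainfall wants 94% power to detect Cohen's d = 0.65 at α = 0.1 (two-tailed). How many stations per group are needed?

z_{α/2} = 1.645, z_β = Φ⁻¹(0.94) = 1.555. For medium effect (d = 0.65): n per group = 2(z_{α/2} + z_β)²/d² = 2(1.645 + 1.555)²/0.65² = 48.5 → 49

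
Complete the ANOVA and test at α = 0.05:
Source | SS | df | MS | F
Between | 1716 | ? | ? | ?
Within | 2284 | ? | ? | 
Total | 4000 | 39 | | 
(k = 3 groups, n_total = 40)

df_between = 2, df_within = 37. MS_between = 858.0, MS_within = 61.73. F = 13.899, F_crit ≈ 3.252. Reject H₀.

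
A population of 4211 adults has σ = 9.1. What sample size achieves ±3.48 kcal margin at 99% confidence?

Without FPC: n₀ = (2.576×9.1/3.48)² = 45.375. With FPC: n = n₀N/(n₀+N-1) = 44.9 → n = 45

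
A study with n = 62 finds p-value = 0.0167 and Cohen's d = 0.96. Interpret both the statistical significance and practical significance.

Statistically significant (p = 0.0167 < 0.05). Cohen's d = 0.96 indicates a large effect size. Both statistical and practical significance should be considered.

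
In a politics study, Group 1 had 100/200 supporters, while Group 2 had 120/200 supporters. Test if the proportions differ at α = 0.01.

p̂₁ = 0.5, p̂₂ = 0.6, pooled p̂ = 0.55. z = -2.01. Critical: ±2.576. Fail to reject H₀.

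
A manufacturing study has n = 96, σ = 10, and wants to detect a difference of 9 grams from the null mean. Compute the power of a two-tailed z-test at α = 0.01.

SE = σ/√n = 10/√96 = 1.021. Non-centrality λ = d/SE = 9/1.021 = 8.818. Power ≈ Φ(λ - z_{α/2}) = Φ(8.818 - 2.576) = Φ(6.242) = 1.0.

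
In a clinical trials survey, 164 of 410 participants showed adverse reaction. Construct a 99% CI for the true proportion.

p̂ = 0.4. CI = p̂ ± z*√(p̂(1-p̂)/n) = (0.338, 0.462)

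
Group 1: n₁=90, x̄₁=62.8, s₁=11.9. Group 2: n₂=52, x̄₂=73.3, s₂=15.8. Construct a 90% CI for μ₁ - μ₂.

Difference = -10.5. SE = √(11.9²/90 + 15.8²/52) = 2.525. CI = (-14.65, -6.35)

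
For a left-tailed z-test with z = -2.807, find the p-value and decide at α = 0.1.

p = P(Z < -2.807) = Φ(-2.807) ≈ 0.0025. Since p < 0.1, reject H₀ (significant) at α = 0.1.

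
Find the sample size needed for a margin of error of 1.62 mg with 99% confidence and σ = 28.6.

n = (z*σ/E)² = (2.576×28.6/1.62)² = 2068.2 → n = 2069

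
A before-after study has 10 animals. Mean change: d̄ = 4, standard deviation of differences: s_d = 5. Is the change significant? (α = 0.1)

t = d̄/(s_d/√n) = 4/(5/√10) = 2.53. df = 9, critical t = ±1.833. Reject H₀.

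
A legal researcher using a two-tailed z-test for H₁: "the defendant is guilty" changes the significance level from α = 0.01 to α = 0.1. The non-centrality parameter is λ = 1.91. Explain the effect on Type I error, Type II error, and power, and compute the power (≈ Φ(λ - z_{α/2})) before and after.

Increasing α from 0.01 to 0.1:
• Type I error rate increases (α is the Type I rate by definition).
• Critical value moves from z_{α/2} = 2.576 to 1.645, so power = Φ(λ - z_{α/2}) goes from Φ(1.91 - 2.576) = 0.253 to Φ(1.91 - 1.645) = 0.604.
• Type II error rate β = 1 - power therefore decreases (0.747 → 0.396).
Appropriate when false negatives are costly — here, acquitting a guilty person.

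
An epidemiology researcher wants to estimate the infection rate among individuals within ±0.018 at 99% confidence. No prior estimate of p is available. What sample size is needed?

Conservative approach: use p = 0.5 (maximizes p(1-p) = 0.25). n = z²(0.25)/E² = 2.576²×0.25/0.018² = 5120.2 → n = 5121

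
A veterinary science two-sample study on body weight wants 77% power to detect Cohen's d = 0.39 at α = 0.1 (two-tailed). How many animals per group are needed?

z_{α/2} = 1.645, z_β = Φ⁻¹(0.77) = 0.739. For small effect (d = 0.39): n per group = 2(z_{α/2} + z_β)²/d² = 2(1.645 + 0.739)²/0.39² = 74.7 → 75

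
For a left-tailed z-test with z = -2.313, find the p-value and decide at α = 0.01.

p = P(Z < -2.313) = Φ(-2.313) ≈ 0.0104. Since p ≥ 0.01, fail to reject H₀ (not significant) at α = 0.01.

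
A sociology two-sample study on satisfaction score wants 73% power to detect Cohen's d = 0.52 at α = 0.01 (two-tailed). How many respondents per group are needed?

z_{α/2} = 2.576, z_β = Φ⁻¹(0.73) = 0.613. For medium effect (d = 0.52): n per group = 2(z_{α/2} + z_β)²/d² = 2(2.576 + 0.613)²/0.52² = 75.2 → 76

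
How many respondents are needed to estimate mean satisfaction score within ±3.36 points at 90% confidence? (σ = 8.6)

n = (z*σ/E)² = (1.645×8.6/3.36)² = 17.7 → n = 18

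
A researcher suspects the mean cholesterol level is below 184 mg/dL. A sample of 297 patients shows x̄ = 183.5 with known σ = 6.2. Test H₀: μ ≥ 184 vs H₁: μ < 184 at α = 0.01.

z = -1.39. Critical value: -2.33. Fail to reject H₀.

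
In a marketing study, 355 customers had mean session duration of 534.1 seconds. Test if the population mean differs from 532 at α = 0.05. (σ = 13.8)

z = (x̄ - μ₀)/(σ/√n) = (534.1 - 532)/(13.8/√355) = 2.867. Critical value: ±1.96. Since |2.867| > 1.96, Reject H₀.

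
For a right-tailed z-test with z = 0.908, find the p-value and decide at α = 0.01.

p = P(Z > 0.908) = 1 - Φ(0.908) ≈ 0.1819. Since p ≥ 0.01, fail to reject H₀ (not significant) at α = 0.01.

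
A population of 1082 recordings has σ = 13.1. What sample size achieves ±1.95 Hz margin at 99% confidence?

Without FPC: n₀ = (2.576×13.1/1.95)² = 299.478. With FPC: n = n₀N/(n₀+N-1) = 234.7 → n = 235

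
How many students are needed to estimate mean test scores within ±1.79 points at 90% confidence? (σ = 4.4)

n = (z*σ/E)² = (1.645×4.4/1.79)² = 16.4 → n = 17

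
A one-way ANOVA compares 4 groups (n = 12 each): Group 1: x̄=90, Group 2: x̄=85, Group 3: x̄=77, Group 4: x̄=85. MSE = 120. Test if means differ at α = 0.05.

Grand mean = 84.25. SS_between = 1041.0, MS_between = 347.0. F = 2.892, F_crit ≈ 2.816. Reject H₀.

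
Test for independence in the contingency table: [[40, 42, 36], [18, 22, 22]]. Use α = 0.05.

χ² = 0.611. df = 2, critical = 5.991. Fail to reject H₀. No evidence of dependence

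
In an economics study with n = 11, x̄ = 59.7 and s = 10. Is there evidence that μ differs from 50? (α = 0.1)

t = (x̄ - μ₀)/(s/√n) = (59.7 - 50)/(10/√11) = 3.217. df = 10, critical t = ±1.812. Reject H₀.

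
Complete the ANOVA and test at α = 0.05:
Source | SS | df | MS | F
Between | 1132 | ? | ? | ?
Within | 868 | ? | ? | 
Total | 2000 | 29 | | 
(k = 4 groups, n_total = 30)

df_between = 3, df_within = 26. MS_between = 377.33, MS_within = 33.38. F = 11.303, F_crit ≈ 2.975. Reject H₀.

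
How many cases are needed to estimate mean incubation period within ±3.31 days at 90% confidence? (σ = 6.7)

n = (z*σ/E)² = (1.645×6.7/3.31)² = 11.1 → n = 12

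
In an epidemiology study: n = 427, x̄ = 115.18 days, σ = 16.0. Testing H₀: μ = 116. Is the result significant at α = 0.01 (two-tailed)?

z = (115.18 - 116)/(16.0/√427) = -1.059. Since |z| ≤ 2.576, not significant at α = 0.01.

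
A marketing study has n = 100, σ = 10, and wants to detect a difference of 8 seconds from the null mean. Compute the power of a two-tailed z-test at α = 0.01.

SE = σ/√n = 10/√100 = 1.0. Non-centrality λ = d/SE = 8/1.0 = 8.0. Power ≈ Φ(λ - z_{α/2}) = Φ(8.0 - 2.576) = Φ(5.424) = 1.0.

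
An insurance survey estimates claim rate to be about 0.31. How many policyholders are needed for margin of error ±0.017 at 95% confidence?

n = z²p(1-p)/E² = 1.96²×0.31×0.69/0.017² = 2843.3 → n = 2844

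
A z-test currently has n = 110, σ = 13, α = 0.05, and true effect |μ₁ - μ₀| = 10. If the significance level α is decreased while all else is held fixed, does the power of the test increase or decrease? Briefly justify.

Power decreases: a smaller α raises the critical value, so less of the H₁ sampling distribution falls in the rejection region.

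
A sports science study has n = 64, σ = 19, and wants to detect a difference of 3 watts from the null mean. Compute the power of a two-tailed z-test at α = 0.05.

SE = σ/√n = 19/√64 = 2.375. Non-centrality λ = d/SE = 3/2.375 = 1.263. Power ≈ Φ(λ - z_{α/2}) = Φ(1.263 - 1.96) = Φ(-0.697) = 0.243.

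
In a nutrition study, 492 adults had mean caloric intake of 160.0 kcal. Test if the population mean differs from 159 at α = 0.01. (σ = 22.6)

z = (x̄ - μ₀)/(σ/√n) = (160.0 - 159)/(22.6/√492) = 0.981. Critical value: ±2.576. Since |0.981| ≤ 2.576, Fail to reject H₀.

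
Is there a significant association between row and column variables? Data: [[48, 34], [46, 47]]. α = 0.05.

χ² = 1.443. df = 1, critical = 3.841. Fail to reject H₀. No evidence of dependence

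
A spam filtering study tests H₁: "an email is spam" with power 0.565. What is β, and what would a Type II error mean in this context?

β = 1 - power = 1 - 0.565 = 0.435. A Type II error is failing to reject H₀ when H₀ is false (false negative) — here, failing to conclude that an email is spam when in fact it is true. Consequence: a spam email lands in the inbox.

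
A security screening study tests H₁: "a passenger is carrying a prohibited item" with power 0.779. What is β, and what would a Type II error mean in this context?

β = 1 - power = 1 - 0.779 = 0.221. A Type II error is failing to reject H₀ when H₀ is false (false negative) — here, failing to conclude that a passenger is carrying a prohibited item when in fact it is true. Consequence: letting a prohibited item through — security breach.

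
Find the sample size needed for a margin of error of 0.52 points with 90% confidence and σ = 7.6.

n = (z*σ/E)² = (1.645×7.6/0.52)² = 578.03 → n = 579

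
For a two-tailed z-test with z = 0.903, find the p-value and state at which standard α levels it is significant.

p = 2·P(Z > |0.903|) = 2·(1 - Φ(0.903)) ≈ 0.3665. Not significant at any standard level.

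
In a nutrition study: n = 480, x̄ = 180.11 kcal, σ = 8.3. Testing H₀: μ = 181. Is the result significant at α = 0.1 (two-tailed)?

z = (180.11 - 181)/(8.3/√480) = -2.349. Since |z| > 1.645, significant at α = 0.1.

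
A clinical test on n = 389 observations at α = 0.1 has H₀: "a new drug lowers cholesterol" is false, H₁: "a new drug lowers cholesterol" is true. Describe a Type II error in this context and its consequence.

Type II error: failing to reject H₀ when it is false — concluding that a new drug lowers cholesterol is not supported when in fact it is. Consequence: shelving an effective drug — patients miss out on a treatment that would have helped.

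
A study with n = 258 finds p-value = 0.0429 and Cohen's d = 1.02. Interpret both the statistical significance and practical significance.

Statistically significant (p = 0.0429 < 0.05). Cohen's d = 1.02 indicates a large effect size. Both statistical and practical significance should be considered.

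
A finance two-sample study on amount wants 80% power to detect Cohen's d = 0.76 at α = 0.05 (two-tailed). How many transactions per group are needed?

z_{α/2} = 1.96, z_β = Φ⁻¹(0.8) = 0.842. For medium effect (d = 0.76): n per group = 2(z_{α/2} + z_β)²/d² = 2(1.96 + 0.842)²/0.76² = 27.2 → 28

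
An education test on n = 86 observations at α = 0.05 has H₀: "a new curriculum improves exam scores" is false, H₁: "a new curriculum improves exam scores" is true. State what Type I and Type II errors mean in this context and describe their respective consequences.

Type I (false positive): concluding that a new curriculum improves exam scores when it is not — adopting a curriculum that gives no real benefit — disruption for nothing. Type II (false negative): failing to conclude that a new curriculum improves exam scores when it is — keeping the old curriculum when the new one would have helped students. Which is costlier depends on domain priorities and is a judgement call rather than a statistical fact.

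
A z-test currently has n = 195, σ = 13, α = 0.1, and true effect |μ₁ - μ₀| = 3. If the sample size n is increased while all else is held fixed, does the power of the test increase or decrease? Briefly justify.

Power increases: a larger n shrinks the standard error σ/√n, moving the sampling distribution under H₁ further from the critical value.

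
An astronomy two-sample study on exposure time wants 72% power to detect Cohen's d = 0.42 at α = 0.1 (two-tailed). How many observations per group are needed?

z_{α/2} = 1.645, z_β = Φ⁻¹(0.72) = 0.583. For small effect (d = 0.42): n per group = 2(z_{α/2} + z_β)²/d² = 2(1.645 + 0.583)²/0.42² = 56.3 → 57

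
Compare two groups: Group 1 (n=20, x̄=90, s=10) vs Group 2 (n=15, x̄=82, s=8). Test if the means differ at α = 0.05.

Pooled sp = 9.2. t = 2.545, df = 33. Critical t = ±2.035. Reject H₀.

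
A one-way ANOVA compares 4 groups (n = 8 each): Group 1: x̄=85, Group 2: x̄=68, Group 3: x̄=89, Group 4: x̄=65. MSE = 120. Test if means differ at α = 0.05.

Grand mean = 76.75. SS_between = 3462.0, MS_between = 1154.0. F = 9.617, F_crit ≈ 2.947. Reject H₀.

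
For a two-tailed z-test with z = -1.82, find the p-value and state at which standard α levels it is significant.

p = 2·P(Z > |-1.82|) = 2·(1 - Φ(1.82)) ≈ 0.0688. Significant at α = 0.1.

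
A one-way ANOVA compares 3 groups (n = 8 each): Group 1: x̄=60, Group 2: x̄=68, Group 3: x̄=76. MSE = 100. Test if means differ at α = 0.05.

Grand mean = 68.0. SS_between = 1024.0, MS_between = 512.0. F = 5.12, F_crit ≈ 3.467. Reject H₀.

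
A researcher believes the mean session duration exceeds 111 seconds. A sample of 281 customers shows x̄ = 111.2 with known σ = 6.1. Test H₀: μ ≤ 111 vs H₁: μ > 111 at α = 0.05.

z = 0.55. Critical value: 1.645. Fail to reject H₀.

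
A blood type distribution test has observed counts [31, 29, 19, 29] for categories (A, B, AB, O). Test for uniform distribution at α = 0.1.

Expected = 27 each. χ² = Σ(O-E)²/E = 3.259. df = 3, critical value = 6.251. Fail to reject H₀.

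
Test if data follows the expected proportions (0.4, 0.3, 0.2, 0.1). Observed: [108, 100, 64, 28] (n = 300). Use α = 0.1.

Expected: [120.0, 90.0, 60.0, 30.0]. χ² = 2.711. df = 3, critical = 6.251. Fail to reject H₀.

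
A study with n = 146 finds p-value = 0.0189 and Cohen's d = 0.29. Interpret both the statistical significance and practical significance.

Statistically significant (p = 0.0189 < 0.05). Cohen's d = 0.29 indicates a small effect size. Both statistical and practical significance should be considered.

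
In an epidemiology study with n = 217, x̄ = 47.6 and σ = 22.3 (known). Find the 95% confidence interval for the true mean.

CI = x̄ ± z*(σ/√n) = 47.6 ± 1.96(22.3/√217) = 47.6 ± 2.97 = (44.63, 50.57)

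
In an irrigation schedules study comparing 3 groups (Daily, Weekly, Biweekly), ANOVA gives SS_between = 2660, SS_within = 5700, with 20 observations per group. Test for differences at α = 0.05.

df_between = 2, df_within = 57. F = MS_between/MS_within = 1330.0/100.0 = 13.3. F_crit ≈ 3.159. Reject H₀. At least one mean differs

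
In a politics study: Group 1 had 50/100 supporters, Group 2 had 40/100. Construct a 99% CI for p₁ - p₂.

p̂₁ = 0.5, p̂₂ = 0.4. Difference = 0.1. CI = (-0.08, 0.28)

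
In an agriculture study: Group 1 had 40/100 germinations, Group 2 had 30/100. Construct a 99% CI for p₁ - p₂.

p̂₁ = 0.4, p̂₂ = 0.3. Difference = 0.1. CI = (-0.073, 0.273)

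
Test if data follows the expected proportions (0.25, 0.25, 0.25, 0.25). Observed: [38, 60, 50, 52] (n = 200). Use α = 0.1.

Expected: [50.0, 50.0, 50.0, 50.0]. χ² = 4.96. df = 3, critical = 6.251. Fail to reject H₀.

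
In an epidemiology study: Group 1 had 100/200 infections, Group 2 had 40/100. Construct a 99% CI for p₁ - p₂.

p̂₁ = 0.5, p̂₂ = 0.4. Difference = 0.1. CI = (-0.056, 0.256)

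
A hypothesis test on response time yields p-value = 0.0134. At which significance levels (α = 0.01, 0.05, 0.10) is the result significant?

p = 0.0134. Significant at: α = 0.05, 0.1.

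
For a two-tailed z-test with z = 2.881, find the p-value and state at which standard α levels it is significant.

p = 2·P(Z > |2.881|) = 2·(1 - Φ(2.881)) ≈ 0.004. Significant at α = 0.1; Significant at α = 0.05; Significant at α = 0.01.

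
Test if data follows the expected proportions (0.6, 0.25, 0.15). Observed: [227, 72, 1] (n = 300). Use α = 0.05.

Expected: [180.0, 75.0, 45.0]. χ² = 55.414. df = 2, critical = 5.991. Reject H₀.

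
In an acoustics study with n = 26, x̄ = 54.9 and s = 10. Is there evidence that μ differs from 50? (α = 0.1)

t = (x̄ - μ₀)/(s/√n) = (54.9 - 50)/(10/√26) = 2.499. df = 25, critical t = ±1.708. Reject H₀.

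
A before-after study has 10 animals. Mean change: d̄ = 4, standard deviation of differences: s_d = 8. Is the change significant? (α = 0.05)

t = d̄/(s_d/√n) = 4/(8/√10) = 1.581. df = 9, critical t = ±2.262. Fail to reject H₀.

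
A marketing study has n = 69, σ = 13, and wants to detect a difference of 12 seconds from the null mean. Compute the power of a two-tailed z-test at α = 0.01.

SE = σ/√n = 13/√69 = 1.565. Non-centrality λ = d/SE = 12/1.565 = 7.668. Power ≈ Φ(λ - z_{α/2}) = Φ(7.668 - 2.576) = Φ(5.092) = 1.0.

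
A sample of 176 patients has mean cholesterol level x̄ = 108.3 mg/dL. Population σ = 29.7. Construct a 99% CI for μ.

CI = x̄ ± z*(σ/√n) = 108.3 ± 2.576(29.7/√176) = 108.3 ± 5.77 = (102.53, 114.07)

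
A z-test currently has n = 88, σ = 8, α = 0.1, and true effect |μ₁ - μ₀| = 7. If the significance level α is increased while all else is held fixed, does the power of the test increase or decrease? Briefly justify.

Power increases: a larger α lowers the critical value, so more of the H₁ sampling distribution falls in the rejection region.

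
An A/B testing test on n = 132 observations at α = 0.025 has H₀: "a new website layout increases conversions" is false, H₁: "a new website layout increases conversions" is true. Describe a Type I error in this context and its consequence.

Type I error: rejecting H₀ when it is true — concluding that a new website layout increases conversions when in fact it is not. Consequence: rolling out a layout that doesn't actually help — wasted engineering effort.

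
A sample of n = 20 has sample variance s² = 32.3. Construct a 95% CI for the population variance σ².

df = 19. χ²_{0.025} = 32.852, χ²_{0.975} = 8.907. CI for σ² = ((n-1)s²/χ²_{α/2}, (n-1)s²/χ²_{1-α/2}) = (19·32.3/32.852, 19·32.3/8.907) = (18.68, 68.9)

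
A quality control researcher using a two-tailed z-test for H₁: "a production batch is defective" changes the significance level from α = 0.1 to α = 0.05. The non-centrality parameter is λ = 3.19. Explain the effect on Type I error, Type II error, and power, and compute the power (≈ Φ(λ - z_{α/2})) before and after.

Decreasing α from 0.1 to 0.05:
• Type I error rate decreases (α is the Type I rate by definition).
• Critical value moves from z_{α/2} = 1.645 to 1.96, so power = Φ(λ - z_{α/2}) goes from Φ(3.19 - 1.645) = 0.939 to Φ(3.19 - 1.96) = 0.891.
• Type II error rate β = 1 - power therefore increases (0.061 → 0.109).
Appropriate when false positives are costly — here, scrapping a good batch — wasted material and cost for no reason.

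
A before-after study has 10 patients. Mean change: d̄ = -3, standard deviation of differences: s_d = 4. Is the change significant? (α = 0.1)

t = d̄/(s_d/√n) = -3/(4/√10) = -2.372. df = 9, critical t = ±1.833. Reject H₀.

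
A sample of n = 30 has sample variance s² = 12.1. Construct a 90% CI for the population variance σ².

df = 29. χ²_{0.05} = 42.557, χ²_{0.95} = 17.708. CI for σ² = ((n-1)s²/χ²_{α/2}, (n-1)s²/χ²_{1-α/2}) = (29·12.1/42.557, 29·12.1/17.708) = (8.25, 19.82)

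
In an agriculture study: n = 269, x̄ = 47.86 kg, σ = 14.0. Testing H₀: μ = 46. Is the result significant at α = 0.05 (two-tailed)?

z = (47.86 - 46)/(14.0/√269) = 2.179. Since |z| > 1.96, significant at α = 0.05.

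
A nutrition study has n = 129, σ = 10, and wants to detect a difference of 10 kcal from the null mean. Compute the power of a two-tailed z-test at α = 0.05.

SE = σ/√n = 10/√129 = 0.88. Non-centrality λ = d/SE = 10/0.88 = 11.358. Power ≈ Φ(λ - z_{α/2}) = Φ(11.358 - 1.96) = Φ(9.398) = 1.0.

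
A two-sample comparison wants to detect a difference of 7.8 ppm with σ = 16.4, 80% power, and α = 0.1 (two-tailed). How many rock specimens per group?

n per group = 2(z_α/2 + z_β)²σ²/d² = 2×(1.645 + 0.84)²×16.4²/7.8² = 54.6 → n = 55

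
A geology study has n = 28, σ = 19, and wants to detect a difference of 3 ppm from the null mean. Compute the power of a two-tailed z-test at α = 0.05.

SE = σ/√n = 19/√28 = 3.591. Non-centrality λ = d/SE = 3/3.591 = 0.836. Power ≈ Φ(λ - z_{α/2}) = Φ(0.836 - 1.96) = Φ(-1.124) = 0.13.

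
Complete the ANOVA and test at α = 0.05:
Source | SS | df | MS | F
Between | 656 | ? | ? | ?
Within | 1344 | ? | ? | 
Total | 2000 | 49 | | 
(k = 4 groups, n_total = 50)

df_between = 3, df_within = 46. MS_between = 218.67, MS_within = 29.22. F = 7.484, F_crit ≈ 2.807. Reject H₀.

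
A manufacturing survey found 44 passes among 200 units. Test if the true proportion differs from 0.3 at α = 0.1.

p̂ = 0.22, p₀ = 0.3. z = (p̂ - p₀)/√(p₀(1-p₀)/n) = -2.469. Critical: ±1.645. Reject H₀.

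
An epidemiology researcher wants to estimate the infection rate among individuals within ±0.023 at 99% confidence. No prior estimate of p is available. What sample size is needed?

Conservative approach: use p = 0.5 (maximizes p(1-p) = 0.25). n = z²(0.25)/E² = 2.576²×0.25/0.023² = 3136.0 → n = 3136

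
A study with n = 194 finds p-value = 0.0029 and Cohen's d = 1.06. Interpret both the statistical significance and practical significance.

Statistically significant (p = 0.0029 < 0.05). Cohen's d = 1.06 indicates a large effect size. Both statistical and practical significance should be considered.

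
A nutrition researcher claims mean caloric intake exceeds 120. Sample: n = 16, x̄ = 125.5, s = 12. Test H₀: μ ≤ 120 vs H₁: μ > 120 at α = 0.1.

t = (125.5 - 120)/(12/√16) = 1.833, df = 15. Critical t = 1.341. Reject H₀.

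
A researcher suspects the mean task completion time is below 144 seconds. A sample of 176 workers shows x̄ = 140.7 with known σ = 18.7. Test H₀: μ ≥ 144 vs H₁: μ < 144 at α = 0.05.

z = -2.341. Critical value: -1.645. Reject H₀.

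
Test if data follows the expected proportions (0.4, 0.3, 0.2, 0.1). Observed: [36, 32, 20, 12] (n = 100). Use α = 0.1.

Expected: [40.0, 30.0, 20.0, 10.0]. χ² = 0.933. df = 3, critical = 6.251. Fail to reject H₀.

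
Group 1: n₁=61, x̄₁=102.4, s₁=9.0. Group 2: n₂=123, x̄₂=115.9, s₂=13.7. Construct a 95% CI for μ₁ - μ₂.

Difference = -13.5. SE = √(9.0²/61 + 13.7²/123) = 1.689. CI = (-16.81, -10.19)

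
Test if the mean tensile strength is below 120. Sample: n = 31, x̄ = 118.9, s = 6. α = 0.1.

t = (118.9 - 120)/(6/√31) = -1.021, df = 30. Critical t = -1.31. Fail to reject H₀.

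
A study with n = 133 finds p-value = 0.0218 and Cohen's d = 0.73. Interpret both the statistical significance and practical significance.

Statistically significant (p = 0.0218 < 0.05). Cohen's d = 0.73 indicates a medium effect size. Both statistical and practical significance should be considered.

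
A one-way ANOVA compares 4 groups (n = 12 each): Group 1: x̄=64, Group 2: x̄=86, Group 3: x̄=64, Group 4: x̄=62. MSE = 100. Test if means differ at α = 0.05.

Grand mean = 69.0. SS_between = 4656.0, MS_between = 1552.0. F = 15.52, F_crit ≈ 2.816. Reject H₀.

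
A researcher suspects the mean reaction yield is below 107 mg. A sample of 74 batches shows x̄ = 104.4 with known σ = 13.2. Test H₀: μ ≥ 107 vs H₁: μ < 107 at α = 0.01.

z = -1.694. Critical value: -2.33. Fail to reject H₀.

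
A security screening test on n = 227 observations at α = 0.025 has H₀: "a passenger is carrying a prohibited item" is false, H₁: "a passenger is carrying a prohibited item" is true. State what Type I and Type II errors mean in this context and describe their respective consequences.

Type I (false positive): concluding that a passenger is carrying a prohibited item when it is not — detaining an innocent passenger — delay and inconvenience. Type II (false negative): failing to conclude that a passenger is carrying a prohibited item when it is — letting a prohibited item through — security breach. Which is costlier depends on domain priorities and is a judgement call rather than a statistical fact.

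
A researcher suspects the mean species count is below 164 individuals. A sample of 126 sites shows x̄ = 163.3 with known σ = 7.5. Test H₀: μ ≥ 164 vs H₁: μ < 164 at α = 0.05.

z = -1.048. Critical value: -1.645. Fail to reject H₀.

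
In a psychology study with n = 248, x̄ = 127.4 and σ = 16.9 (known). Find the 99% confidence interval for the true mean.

CI = x̄ ± z*(σ/√n) = 127.4 ± 2.576(16.9/√248) = 127.4 ± 2.76 = (124.64, 130.16)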